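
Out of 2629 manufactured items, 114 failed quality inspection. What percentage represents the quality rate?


Formula: Quality Rate = Good Pieces / Total Pieces * 100
Good pieces = 2629 - 114 = 2515
QR = 2515 / 2629 * 100 = 95.7%

95.7%


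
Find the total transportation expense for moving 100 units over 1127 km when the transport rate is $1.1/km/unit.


TC = dist * cost * units = 1127 * 1.1 * 100 = $123970.00

$123970.00


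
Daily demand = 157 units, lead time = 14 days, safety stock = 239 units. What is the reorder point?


Formula: ROP = (Daily Demand * Lead Time) + Safety Stock
Demand during lead time = 157 * 14 = 2198 units
ROP = 2198 + 239 = 2437 units

2437 units


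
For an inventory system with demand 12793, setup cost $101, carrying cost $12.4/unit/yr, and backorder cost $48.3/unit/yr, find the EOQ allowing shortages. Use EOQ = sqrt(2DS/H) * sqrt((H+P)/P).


Formula: EOQ* = sqrt(2DS/H) * sqrt((H+P)/P)
Base EOQ = sqrt(2*12793*101/12.4) = 456.51 units
Correction = sqrt((12.4+48.3)/48.3) = 1.12104
EOQ* = 456.51 * 1.12104 = 511.8 units

511.8 units


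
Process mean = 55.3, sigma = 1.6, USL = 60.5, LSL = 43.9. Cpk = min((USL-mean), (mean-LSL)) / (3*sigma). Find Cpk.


Cpu = (60.5 - 55.3) / (3 * 1.6) = 1.08
Cpl = (55.3 - 43.9) / (3 * 1.6) = 2.38
Cpk = min(1.08, 2.38) = 1.08

1.08


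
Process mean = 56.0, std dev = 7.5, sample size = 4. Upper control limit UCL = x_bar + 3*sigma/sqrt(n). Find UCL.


UCL = 56.0 + 3 * 7.5 / sqrt(4)

67.25


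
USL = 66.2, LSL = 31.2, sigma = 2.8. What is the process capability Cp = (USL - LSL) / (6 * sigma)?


Cp = (66.2 - 31.2) / (6 * 2.8)

2.08


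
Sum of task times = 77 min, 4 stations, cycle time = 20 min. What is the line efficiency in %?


Formula: Efficiency = Sum of Task Times / (N_stations * CT) * 100
Total station capacity = 4 stations * 20 min = 80 min
Efficiency = 77 / 80 * 100 = 96.3%

96.3%


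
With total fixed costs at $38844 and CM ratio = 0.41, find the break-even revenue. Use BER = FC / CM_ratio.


Formula: BER = Fixed Costs / Contribution Margin Ratio
BER = $38844 / 0.41
BER = $94741.46 (to the nearest cent)

$94741.46


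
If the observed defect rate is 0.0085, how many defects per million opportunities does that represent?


DPMO = defect_rate * 1000000 = 0.0085 * 1000000

8500


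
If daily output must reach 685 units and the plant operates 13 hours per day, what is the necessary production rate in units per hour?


Formula: Production Rate = Daily Demand / Available Hours
Rate = 685 units/day / 13 hours/day
Rate = 52.7 units/hour

52.7 units/hour


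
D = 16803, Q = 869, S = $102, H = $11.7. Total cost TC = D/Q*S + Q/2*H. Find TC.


TC = 16803/869 * 102 + 869/2 * 11.7

$7055.92


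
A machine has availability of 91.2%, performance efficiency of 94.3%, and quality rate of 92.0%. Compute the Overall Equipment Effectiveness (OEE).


Formula: OEE = Availability * Performance * Quality / 10000
A * P = 91.2% * 94.3% / 100 = 86.0%
OEE = 86.0% * 92.0% / 100 = 79.1%

79.1%


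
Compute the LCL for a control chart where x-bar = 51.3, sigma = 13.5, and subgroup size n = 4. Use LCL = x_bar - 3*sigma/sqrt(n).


LCL = 51.3 - 3 * 13.5 / sqrt(4)

31.05


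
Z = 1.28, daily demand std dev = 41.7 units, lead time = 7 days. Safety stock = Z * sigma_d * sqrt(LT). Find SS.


Formula: SS = z * sigma_d * sqrt(LT)
sqrt(LT) = sqrt(7) = 2.6458
SS = 1.28 * 41.7 * 2.6458
SS = 141.2 units

141.2 units


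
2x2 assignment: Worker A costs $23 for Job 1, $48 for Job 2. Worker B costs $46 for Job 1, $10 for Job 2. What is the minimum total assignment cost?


Option 1: A->1 + B->2 = $23 + $10 = $33
Option 2: A->2 + B->1 = $48 + $46 = $94
Min cost = min($33, $94) = $33

$33


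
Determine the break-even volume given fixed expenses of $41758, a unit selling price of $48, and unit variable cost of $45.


Formula: BEQ = Fixed Costs / (Price - Variable Cost)
Contribution margin = $48 - $45 = $3/unit
BEQ = ceil($41758 / $3/unit) = ceil(13919.33) = 13920 units

13920 units


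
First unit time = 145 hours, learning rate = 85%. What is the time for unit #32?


Formula: T_n = T_1 * (learning_rate)^(log2(n)) where learning_rate = rate/100
Doublings = log2(32) = 5
T_n = 145 * 0.85^5
T_n = 145 * 0.4437 = 64.3 hours

64.3 hours


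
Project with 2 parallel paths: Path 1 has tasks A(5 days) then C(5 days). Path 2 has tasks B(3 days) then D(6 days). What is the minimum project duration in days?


Path 1 = 5 + 5 = 10 days
Path 2 = 3 + 6 = 9 days
Duration = max(10, 9) = 10 days

10 days


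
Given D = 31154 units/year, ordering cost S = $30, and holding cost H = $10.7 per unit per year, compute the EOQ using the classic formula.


Formula: EOQ = sqrt(2 * D * S / H)
Numerator: 2 * 31154 * 30 = 1869240
2DS/H = 1869240 / 10.7 = 174695.3
EOQ = sqrt(174695.3) = 418.0 units

418.0 units


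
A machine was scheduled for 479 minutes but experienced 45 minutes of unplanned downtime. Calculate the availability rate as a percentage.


Formula: Availability = (Planned Time - Downtime) / Planned Time * 100
Uptime = 479 - 45 = 434 min
Availability = 434 / 479 * 100 = 90.6%

90.6%


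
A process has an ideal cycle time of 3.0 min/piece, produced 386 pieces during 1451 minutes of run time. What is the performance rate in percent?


Formula: Performance = (Ideal CT * Total Count) / Run Time * 100
Ideal output time = 3.0 * 386 = 1158.0 min
Performance = 1158.0 / 1451 * 100 = 79.8%

79.8%


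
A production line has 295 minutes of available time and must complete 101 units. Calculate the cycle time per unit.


Formula: CT = Available Time / Number of Units
CT = 295 min / 101 units
CT = 2.92 min/unit

2.92 min/unit


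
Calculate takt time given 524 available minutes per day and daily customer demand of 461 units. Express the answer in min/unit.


Formula: Takt Time = Available Production Time / Customer Demand
Takt = 524 min/day / 461 units/day
Takt = 1.14 min/unit

1.14 min/unit


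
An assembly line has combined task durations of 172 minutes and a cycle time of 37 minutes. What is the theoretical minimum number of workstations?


Formula: N_min = ceil(Sum of Task Times / Cycle Time)
N_min = ceil(172 min / 37 min) = ceil(4.6486)
N_min = 5 stations

5


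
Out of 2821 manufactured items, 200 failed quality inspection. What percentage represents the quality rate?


Formula: Quality Rate = Good Pieces / Total Pieces * 100
Good pieces = 2821 - 200 = 2621
QR = 2621 / 2821 * 100 = 92.9%

92.9%


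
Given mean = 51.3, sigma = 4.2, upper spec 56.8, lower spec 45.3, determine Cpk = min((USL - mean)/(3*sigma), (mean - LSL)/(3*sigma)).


Cpu = (56.8 - 51.3) / (3 * 4.2) = 0.44
Cpl = (51.3 - 45.3) / (3 * 4.2) = 0.48
Cpk = min(0.44, 0.48) = 0.44

0.44


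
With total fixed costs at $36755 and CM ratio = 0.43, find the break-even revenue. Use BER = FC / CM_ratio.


Formula: BER = Fixed Costs / Contribution Margin Ratio
BER = $36755 / 0.43
BER = $85476.74 (to the nearest cent)

$85476.74


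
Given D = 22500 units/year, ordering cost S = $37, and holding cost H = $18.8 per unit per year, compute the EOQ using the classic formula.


Formula: EOQ = sqrt(2 * D * S / H)
Numerator: 2 * 22500 * 37 = 1665000
2DS/H = 1665000 / 18.8 = 88563.8
EOQ = sqrt(88563.8) = 297.6 units

297.6 units


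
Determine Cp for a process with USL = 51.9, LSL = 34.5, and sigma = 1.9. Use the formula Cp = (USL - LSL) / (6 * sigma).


Cp = (51.9 - 34.5) / (6 * 1.9)

1.53


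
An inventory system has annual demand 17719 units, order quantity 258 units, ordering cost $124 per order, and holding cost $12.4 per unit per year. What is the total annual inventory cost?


TC = 17719/258 * 124 + 258/2 * 12.4

$10115.71


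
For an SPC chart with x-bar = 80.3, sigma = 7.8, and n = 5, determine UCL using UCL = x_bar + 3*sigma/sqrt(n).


UCL = 80.3 + 3 * 7.8 / sqrt(5)

90.76


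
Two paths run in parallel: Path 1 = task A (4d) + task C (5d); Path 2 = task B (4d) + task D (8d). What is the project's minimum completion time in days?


Path 1 = 4 + 5 = 9 days
Path 2 = 4 + 8 = 12 days
Duration = max(9, 12) = 12 days

12 days


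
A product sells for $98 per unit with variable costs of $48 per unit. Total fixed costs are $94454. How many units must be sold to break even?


Formula: BEQ = Fixed Costs / (Price - Variable Cost)
Contribution margin = $98 - $48 = $50/unit
BEQ = ceil($94454 / $50/unit) = ceil(1889.08) = 1890 units

1890 units


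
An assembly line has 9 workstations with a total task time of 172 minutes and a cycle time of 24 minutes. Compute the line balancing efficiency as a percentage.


Formula: Efficiency = Sum of Task Times / (N_stations * CT) * 100
Total station capacity = 9 stations * 24 min = 216 min
Efficiency = 172 / 216 * 100 = 79.6%

79.6%


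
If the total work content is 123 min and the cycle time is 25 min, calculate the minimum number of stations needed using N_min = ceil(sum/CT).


Formula: N_min = ceil(Sum of Task Times / Cycle Time)
N_min = ceil(123 min / 25 min) = ceil(4.92)
N_min = 5 stations

5


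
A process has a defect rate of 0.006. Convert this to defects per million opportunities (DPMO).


DPMO = defect_rate * 1000000 = 0.006 * 1000000

6000


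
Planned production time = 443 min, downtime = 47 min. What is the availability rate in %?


Formula: Availability = (Planned Time - Downtime) / Planned Time * 100
Uptime = 443 - 47 = 396 min
Availability = 396 / 443 * 100 = 89.4%

89.4%


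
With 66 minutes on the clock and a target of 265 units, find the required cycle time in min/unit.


Formula: CT = Available Time / Number of Units
CT = 66 min / 265 units
CT = 0.25 min/unit

0.25 min/unit


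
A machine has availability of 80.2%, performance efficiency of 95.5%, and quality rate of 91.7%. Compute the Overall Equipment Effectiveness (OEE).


Formula: OEE = Availability * Performance * Quality / 10000
A * P = 80.2% * 95.5% / 100 = 76.59%
OEE = 76.59% * 91.7% / 100 = 70.2%

70.2%


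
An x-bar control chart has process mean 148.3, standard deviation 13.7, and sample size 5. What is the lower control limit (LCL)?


LCL = 148.3 - 3 * 13.7 / sqrt(5)

129.92


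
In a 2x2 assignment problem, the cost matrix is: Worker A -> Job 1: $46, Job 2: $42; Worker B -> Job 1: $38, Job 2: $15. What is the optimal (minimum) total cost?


Option 1: A->1 + B->2 = $46 + $15 = $61
Option 2: A->2 + B->1 = $42 + $38 = $80
Min cost = min($61, $80) = $61

$61


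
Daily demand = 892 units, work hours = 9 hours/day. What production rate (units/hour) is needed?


Formula: Production Rate = Daily Demand / Available Hours
Rate = 892 units/day / 9 hours/day
Rate = 99.1 units/hour

99.1 units/hour


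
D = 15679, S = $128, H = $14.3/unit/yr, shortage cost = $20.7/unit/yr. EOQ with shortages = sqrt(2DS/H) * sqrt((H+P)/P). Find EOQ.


Formula: EOQ* = sqrt(2DS/H) * sqrt((H+P)/P)
Base EOQ = sqrt(2*15679*128/14.3) = 529.8 units
Correction = sqrt((14.3+20.7)/20.7) = 1.30032
EOQ* = 529.8 * 1.30032 = 688.9 units

688.9 units


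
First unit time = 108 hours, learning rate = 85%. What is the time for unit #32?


Formula: T_n = T_1 * (learning_rate)^(log2(n)) where learning_rate = rate/100
Doublings = log2(32) = 5
T_n = 108 * 0.85^5
T_n = 108 * 0.4437 = 47.9 hours

47.9 hours


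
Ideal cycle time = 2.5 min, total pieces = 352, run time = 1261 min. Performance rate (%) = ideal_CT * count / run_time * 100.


Formula: Performance = (Ideal CT * Total Count) / Run Time * 100
Ideal output time = 2.5 * 352 = 880.0 min
Performance = 880.0 / 1261 * 100 = 69.8%

69.8%


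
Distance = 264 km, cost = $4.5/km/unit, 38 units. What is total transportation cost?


TC = dist * cost * units = 264 * 4.5 * 38 = $45144.00

$45144.00


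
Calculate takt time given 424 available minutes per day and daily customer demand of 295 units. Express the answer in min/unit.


Formula: Takt Time = Available Production Time / Customer Demand
Takt = 424 min/day / 295 units/day
Takt = 1.44 min/unit

1.44 min/unit


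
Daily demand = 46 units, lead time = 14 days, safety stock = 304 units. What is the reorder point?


Formula: ROP = (Daily Demand * Lead Time) + Safety Stock
Demand during lead time = 46 * 14 = 644 units
ROP = 644 + 304 = 948 units

948 units


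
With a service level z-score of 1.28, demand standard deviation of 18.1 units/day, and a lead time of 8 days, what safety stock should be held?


Formula: SS = z * sigma_d * sqrt(LT)
sqrt(LT) = sqrt(8) = 2.8284
SS = 1.28 * 18.1 * 2.8284
SS = 65.5 units

65.5 units


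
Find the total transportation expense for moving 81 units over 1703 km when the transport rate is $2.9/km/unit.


TC = dist * cost * units = 1703 * 2.9 * 81 = $400034.70

$400034.70


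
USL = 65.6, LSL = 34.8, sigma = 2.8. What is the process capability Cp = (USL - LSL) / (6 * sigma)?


Cp = (65.6 - 34.8) / (6 * 2.8)

1.83


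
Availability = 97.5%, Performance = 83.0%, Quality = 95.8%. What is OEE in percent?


Formula: OEE = Availability * Performance * Quality / 10000
A * P = 97.5% * 83.0% / 100 = 80.93%
OEE = 80.93% * 95.8% / 100 = 77.5%

77.5%


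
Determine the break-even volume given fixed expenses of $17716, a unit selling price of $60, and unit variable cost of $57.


Formula: BEQ = Fixed Costs / (Price - Variable Cost)
Contribution margin = $60 - $57 = $3/unit
BEQ = ceil($17716 / $3/unit) = ceil(5905.33) = 5906 units

5906 units


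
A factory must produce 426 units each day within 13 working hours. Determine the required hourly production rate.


Formula: Production Rate = Daily Demand / Available Hours
Rate = 426 units/day / 13 hours/day
Rate = 32.8 units/hour

32.8 units/hour


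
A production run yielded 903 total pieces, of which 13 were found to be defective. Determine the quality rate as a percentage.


Formula: Quality Rate = Good Pieces / Total Pieces * 100
Good pieces = 903 - 13 = 890
QR = 890 / 903 * 100 = 98.6%

98.6%


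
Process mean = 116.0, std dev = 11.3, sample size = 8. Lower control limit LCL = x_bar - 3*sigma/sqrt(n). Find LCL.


LCL = 116.0 - 3 * 11.3 / sqrt(8)

104.01


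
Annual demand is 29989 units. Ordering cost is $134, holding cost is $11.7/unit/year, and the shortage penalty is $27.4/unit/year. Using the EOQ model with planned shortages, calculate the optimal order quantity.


Formula: EOQ* = sqrt(2DS/H) * sqrt((H+P)/P)
Base EOQ = sqrt(2*29989*134/11.7) = 828.81 units
Correction = sqrt((11.7+27.4)/27.4) = 1.19457
EOQ* = 828.81 * 1.19457 = 990.1 units

990.1 units


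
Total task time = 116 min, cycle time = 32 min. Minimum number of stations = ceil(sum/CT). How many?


Formula: N_min = ceil(Sum of Task Times / Cycle Time)
N_min = ceil(116 min / 32 min) = ceil(3.625)
N_min = 4 stations

4


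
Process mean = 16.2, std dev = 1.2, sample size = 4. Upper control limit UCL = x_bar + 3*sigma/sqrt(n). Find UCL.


UCL = 16.2 + 3 * 1.2 / sqrt(4)

18.0


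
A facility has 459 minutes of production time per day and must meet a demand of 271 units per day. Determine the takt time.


Formula: Takt Time = Available Production Time / Customer Demand
Takt = 459 min/day / 271 units/day
Takt = 1.69 min/unit

1.69 min/unit


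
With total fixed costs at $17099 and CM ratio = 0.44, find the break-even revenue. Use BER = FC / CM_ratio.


Formula: BER = Fixed Costs / Contribution Margin Ratio
BER = $17099 / 0.44
BER = $38861.36 (to the nearest cent)

$38861.36


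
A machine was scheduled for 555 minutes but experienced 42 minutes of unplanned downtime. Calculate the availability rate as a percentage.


Formula: Availability = (Planned Time - Downtime) / Planned Time * 100
Uptime = 555 - 42 = 513 min
Availability = 513 / 555 * 100 = 92.4%

92.4%


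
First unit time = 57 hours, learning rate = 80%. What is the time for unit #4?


Formula: T_n = T_1 * (learning_rate)^(log2(n)) where learning_rate = rate/100
Doublings = log2(4) = 2
T_n = 57 * 0.8^2
T_n = 57 * 0.64 = 36.5 hours

36.5 hours


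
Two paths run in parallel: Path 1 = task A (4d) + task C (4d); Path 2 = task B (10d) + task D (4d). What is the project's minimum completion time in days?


Path 1 = 4 + 4 = 8 days
Path 2 = 10 + 4 = 14 days
Duration = max(8, 14) = 14 days

14 days


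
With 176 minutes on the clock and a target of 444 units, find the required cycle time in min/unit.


Formula: CT = Available Time / Number of Units
CT = 176 min / 444 units
CT = 0.4 min/unit

0.4 min/unit


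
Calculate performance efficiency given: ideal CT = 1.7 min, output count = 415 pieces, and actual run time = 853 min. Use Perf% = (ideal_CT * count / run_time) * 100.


Formula: Performance = (Ideal CT * Total Count) / Run Time * 100
Ideal output time = 1.7 * 415 = 705.5 min
Performance = 705.5 / 853 * 100 = 82.7%

82.7%


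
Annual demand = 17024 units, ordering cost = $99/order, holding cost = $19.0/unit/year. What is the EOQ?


Formula: EOQ = sqrt(2 * D * S / H)
Numerator: 2 * 17024 * 99 = 3370752
2DS/H = 3370752 / 19.0 = 177408.0
EOQ = sqrt(177408.0) = 421.2 units

421.2 units


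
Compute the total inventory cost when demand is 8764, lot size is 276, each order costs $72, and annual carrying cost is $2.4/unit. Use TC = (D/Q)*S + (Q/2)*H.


TC = 8764/276 * 72 + 276/2 * 2.4

$2617.46


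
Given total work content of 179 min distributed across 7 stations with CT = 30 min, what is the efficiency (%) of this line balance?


Formula: Efficiency = Sum of Task Times / (N_stations * CT) * 100
Total station capacity = 7 stations * 30 min = 210 min
Efficiency = 179 / 210 * 100 = 85.2%

85.2%


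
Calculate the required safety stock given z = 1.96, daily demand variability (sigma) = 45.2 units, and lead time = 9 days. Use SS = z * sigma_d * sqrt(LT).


Formula: SS = z * sigma_d * sqrt(LT)
sqrt(LT) = sqrt(9) = 3.0
SS = 1.96 * 45.2 * 3.0
SS = 265.8 units

265.8 units


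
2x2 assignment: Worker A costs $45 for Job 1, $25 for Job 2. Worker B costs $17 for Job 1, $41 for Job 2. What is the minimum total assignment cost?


Option 1: A->1 + B->2 = $45 + $41 = $86
Option 2: A->2 + B->1 = $25 + $17 = $42
Min cost = min($86, $42) = $42

$42


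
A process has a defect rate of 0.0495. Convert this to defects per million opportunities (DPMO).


DPMO = defect_rate * 1000000 = 0.0495 * 1000000

49500


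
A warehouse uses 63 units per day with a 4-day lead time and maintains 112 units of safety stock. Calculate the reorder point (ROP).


Formula: ROP = (Daily Demand * Lead Time) + Safety Stock
Demand during lead time = 63 * 4 = 252 units
ROP = 252 + 112 = 364 units

364 units


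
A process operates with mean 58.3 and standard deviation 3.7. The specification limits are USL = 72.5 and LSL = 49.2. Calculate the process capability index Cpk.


Cpu = (72.5 - 58.3) / (3 * 3.7) = 1.28
Cpl = (58.3 - 49.2) / (3 * 3.7) = 0.82
Cpk = min(1.28, 0.82) = 0.82

0.82


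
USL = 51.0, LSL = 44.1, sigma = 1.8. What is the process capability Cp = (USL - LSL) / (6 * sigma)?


Cp = (51.0 - 44.1) / (6 * 1.8)

0.64


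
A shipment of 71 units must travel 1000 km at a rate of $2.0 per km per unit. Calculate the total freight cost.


TC = dist * cost * units = 1000 * 2.0 * 71 = $142000.00

$142000.00


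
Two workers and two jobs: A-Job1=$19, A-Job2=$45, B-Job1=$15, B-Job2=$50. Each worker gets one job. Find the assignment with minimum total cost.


Option 1: A->1 + B->2 = $19 + $50 = $69
Option 2: A->2 + B->1 = $45 + $15 = $60
Min cost = min($69, $60) = $60

$60


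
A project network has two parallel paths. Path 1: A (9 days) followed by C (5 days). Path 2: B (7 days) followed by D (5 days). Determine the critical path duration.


Path 1 = 9 + 5 = 14 days
Path 2 = 7 + 5 = 12 days
Duration = max(14, 12) = 14 days

14 days


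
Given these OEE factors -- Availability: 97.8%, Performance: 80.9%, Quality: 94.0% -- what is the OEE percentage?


Formula: OEE = Availability * Performance * Quality / 10000
A * P = 97.8% * 80.9% / 100 = 79.12%
OEE = 79.12% * 94.0% / 100 = 74.4%

74.4%


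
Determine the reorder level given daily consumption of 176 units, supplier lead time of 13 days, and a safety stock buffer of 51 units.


Formula: ROP = (Daily Demand * Lead Time) + Safety Stock
Demand during lead time = 176 * 13 = 2288 units
ROP = 2288 + 51 = 2339 units

2339 units


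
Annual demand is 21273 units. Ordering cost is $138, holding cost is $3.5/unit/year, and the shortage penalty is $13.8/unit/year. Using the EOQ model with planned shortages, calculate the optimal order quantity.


Formula: EOQ* = sqrt(2DS/H) * sqrt((H+P)/P)
Base EOQ = sqrt(2*21273*138/3.5) = 1295.19 units
Correction = sqrt((3.5+13.8)/13.8) = 1.11965
EOQ* = 1295.19 * 1.11965 = 1450.2 units

1450.2 units


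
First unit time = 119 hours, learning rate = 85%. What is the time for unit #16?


Formula: T_n = T_1 * (learning_rate)^(log2(n)) where learning_rate = rate/100
Doublings = log2(16) = 4
T_n = 119 * 0.85^4
T_n = 119 * 0.522 = 62.1 hours

62.1 hours


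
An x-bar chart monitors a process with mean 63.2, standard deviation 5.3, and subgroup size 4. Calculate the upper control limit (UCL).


UCL = 63.2 + 3 * 5.3 / sqrt(4)

71.15


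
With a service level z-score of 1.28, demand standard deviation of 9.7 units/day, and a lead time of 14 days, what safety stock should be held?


Formula: SS = z * sigma_d * sqrt(LT)
sqrt(LT) = sqrt(14) = 3.7417
SS = 1.28 * 9.7 * 3.7417
SS = 46.5 units

46.5 units


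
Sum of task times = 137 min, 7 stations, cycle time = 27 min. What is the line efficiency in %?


Formula: Efficiency = Sum of Task Times / (N_stations * CT) * 100
Total station capacity = 7 stations * 27 min = 189 min
Efficiency = 137 / 189 * 100 = 72.5%

72.5%


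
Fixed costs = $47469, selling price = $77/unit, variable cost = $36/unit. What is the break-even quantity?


Formula: BEQ = Fixed Costs / (Price - Variable Cost)
Contribution margin = $77 - $36 = $41/unit
BEQ = ceil($47469 / $41/unit) = ceil(1157.78) = 1158 units

1158 units


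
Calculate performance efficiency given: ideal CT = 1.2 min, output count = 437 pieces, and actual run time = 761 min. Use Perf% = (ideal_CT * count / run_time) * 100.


Formula: Performance = (Ideal CT * Total Count) / Run Time * 100
Ideal output time = 1.2 * 437 = 524.4 min
Performance = 524.4 / 761 * 100 = 68.9%

68.9%


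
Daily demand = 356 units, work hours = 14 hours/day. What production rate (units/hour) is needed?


Formula: Production Rate = Daily Demand / Available Hours
Rate = 356 units/day / 14 hours/day
Rate = 25.4 units/hour

25.4 units/hour


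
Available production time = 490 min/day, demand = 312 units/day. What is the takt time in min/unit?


Formula: Takt Time = Available Production Time / Customer Demand
Takt = 490 min/day / 312 units/day
Takt = 1.57 min/unit

1.57 min/unit


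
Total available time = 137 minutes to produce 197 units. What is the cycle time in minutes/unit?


Formula: CT = Available Time / Number of Units
CT = 137 min / 197 units
CT = 0.7 min/unit

0.7 min/unit


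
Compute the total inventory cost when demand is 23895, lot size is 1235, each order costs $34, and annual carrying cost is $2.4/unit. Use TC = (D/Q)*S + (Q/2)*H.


TC = 23895/1235 * 34 + 1235/2 * 2.4

$2139.84


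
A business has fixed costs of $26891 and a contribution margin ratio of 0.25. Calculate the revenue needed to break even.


Formula: BER = Fixed Costs / Contribution Margin Ratio
BER = $26891 / 0.25
BER = $107564.00 (to the nearest cent)

$107564.00


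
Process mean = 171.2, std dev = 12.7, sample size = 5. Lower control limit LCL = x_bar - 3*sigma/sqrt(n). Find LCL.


LCL = 171.2 - 3 * 12.7 / sqrt(5)

154.16


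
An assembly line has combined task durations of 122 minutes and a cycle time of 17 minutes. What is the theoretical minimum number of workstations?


Formula: N_min = ceil(Sum of Task Times / Cycle Time)
N_min = ceil(122 min / 17 min) = ceil(7.1765)
N_min = 8 stations

8


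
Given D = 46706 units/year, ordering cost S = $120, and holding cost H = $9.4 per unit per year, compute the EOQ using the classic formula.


Formula: EOQ = sqrt(2 * D * S / H)
Numerator: 2 * 46706 * 120 = 11209440
2DS/H = 11209440 / 9.4 = 1192493.6
EOQ = sqrt(1192493.6) = 1092.0 units

1092.0 units


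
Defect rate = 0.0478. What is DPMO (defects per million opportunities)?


DPMO = defect_rate * 1000000 = 0.0478 * 1000000

47800


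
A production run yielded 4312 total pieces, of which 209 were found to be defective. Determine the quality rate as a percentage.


Formula: Quality Rate = Good Pieces / Total Pieces * 100
Good pieces = 4312 - 209 = 4103
QR = 4103 / 4312 * 100 = 95.2%

95.2%


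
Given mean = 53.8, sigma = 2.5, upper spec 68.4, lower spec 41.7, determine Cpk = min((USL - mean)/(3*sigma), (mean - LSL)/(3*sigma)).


Cpu = (68.4 - 53.8) / (3 * 2.5) = 1.95
Cpl = (53.8 - 41.7) / (3 * 2.5) = 1.61
Cpk = min(1.95, 1.61) = 1.61

1.61


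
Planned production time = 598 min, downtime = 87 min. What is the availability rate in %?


Formula: Availability = (Planned Time - Downtime) / Planned Time * 100
Uptime = 598 - 87 = 511 min
Availability = 511 / 598 * 100 = 85.5%

85.5%


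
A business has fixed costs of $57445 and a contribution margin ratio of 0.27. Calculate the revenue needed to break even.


Formula: BER = Fixed Costs / Contribution Margin Ratio
BER = $57445 / 0.27
BER = $212759.26 (to the nearest cent)

$212759.26


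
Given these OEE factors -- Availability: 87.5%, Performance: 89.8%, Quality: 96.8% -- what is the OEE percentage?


Formula: OEE = Availability * Performance * Quality / 10000
A * P = 87.5% * 89.8% / 100 = 78.58%
OEE = 78.58% * 96.8% / 100 = 76.1%

76.1%


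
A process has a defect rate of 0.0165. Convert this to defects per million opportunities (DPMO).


DPMO = defect_rate * 1000000 = 0.0165 * 1000000

16500


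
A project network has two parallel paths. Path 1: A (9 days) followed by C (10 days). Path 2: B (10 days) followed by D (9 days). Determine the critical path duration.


Path 1 = 9 + 10 = 19 days
Path 2 = 10 + 9 = 19 days
Duration = max(19, 19) = 19 days

19 days


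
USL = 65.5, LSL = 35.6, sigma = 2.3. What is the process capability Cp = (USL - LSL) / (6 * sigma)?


Cp = (65.5 - 35.6) / (6 * 2.3)

2.17


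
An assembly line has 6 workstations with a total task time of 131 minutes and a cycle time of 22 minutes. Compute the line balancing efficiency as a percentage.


Formula: Efficiency = Sum of Task Times / (N_stations * CT) * 100
Total station capacity = 6 stations * 22 min = 132 min
Efficiency = 131 / 132 * 100 = 99.2%

99.2%


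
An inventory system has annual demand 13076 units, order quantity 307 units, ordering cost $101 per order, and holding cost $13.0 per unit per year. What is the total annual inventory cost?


TC = 13076/307 * 101 + 307/2 * 13.0

$6297.38


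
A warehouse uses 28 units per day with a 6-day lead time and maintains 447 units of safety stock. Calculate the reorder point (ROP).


Formula: ROP = (Daily Demand * Lead Time) + Safety Stock
Demand during lead time = 28 * 6 = 168 units
ROP = 168 + 447 = 615 units

615 units


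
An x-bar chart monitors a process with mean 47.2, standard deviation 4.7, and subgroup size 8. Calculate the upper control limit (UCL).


UCL = 47.2 + 3 * 4.7 / sqrt(8)

52.19


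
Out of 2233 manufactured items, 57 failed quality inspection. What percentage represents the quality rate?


Formula: Quality Rate = Good Pieces / Total Pieces * 100
Good pieces = 2233 - 57 = 2176
QR = 2176 / 2233 * 100 = 97.4%

97.4%


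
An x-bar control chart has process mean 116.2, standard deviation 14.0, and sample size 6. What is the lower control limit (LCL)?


LCL = 116.2 - 3 * 14.0 / sqrt(6)

99.05


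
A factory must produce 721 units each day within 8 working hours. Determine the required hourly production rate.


Formula: Production Rate = Daily Demand / Available Hours
Rate = 721 units/day / 8 hours/day
Rate = 90.1 units/hour

90.1 units/hour


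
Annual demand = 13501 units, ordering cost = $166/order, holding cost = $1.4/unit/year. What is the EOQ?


Formula: EOQ = sqrt(2 * D * S / H)
Numerator: 2 * 13501 * 166 = 4482332
2DS/H = 4482332 / 1.4 = 3201665.7
EOQ = sqrt(3201665.7) = 1789.3 units

1789.3 units


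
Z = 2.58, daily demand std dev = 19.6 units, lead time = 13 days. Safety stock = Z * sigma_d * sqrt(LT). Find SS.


Formula: SS = z * sigma_d * sqrt(LT)
sqrt(LT) = sqrt(13) = 3.6056
SS = 2.58 * 19.6 * 3.6056
SS = 182.3 units

182.3 units


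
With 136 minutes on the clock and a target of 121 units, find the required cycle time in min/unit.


Formula: CT = Available Time / Number of Units
CT = 136 min / 121 units
CT = 1.12 min/unit

1.12 min/unit


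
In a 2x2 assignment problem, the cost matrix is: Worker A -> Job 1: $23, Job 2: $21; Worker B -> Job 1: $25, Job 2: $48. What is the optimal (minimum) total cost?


Option 1: A->1 + B->2 = $23 + $48 = $71
Option 2: A->2 + B->1 = $21 + $25 = $46
Min cost = min($71, $46) = $46

$46


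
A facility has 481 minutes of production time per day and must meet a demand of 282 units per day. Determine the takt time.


Formula: Takt Time = Available Production Time / Customer Demand
Takt = 481 min/day / 282 units/day
Takt = 1.71 min/unit

1.71 min/unit


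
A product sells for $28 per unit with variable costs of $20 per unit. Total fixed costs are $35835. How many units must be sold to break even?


Formula: BEQ = Fixed Costs / (Price - Variable Cost)
Contribution margin = $28 - $20 = $8/unit
BEQ = ceil($35835 / $8/unit) = ceil(4479.38) = 4480 units

4480 units


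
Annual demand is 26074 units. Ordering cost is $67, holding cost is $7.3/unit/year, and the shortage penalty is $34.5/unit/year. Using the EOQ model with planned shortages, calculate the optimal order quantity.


Formula: EOQ* = sqrt(2DS/H) * sqrt((H+P)/P)
Base EOQ = sqrt(2*26074*67/7.3) = 691.82 units
Correction = sqrt((7.3+34.5)/34.5) = 1.10072
EOQ* = 691.82 * 1.10072 = 761.5 units

761.5 units


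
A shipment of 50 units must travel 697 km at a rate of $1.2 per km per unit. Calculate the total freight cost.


TC = dist * cost * units = 697 * 1.2 * 50 = $41820.00

$41820.00


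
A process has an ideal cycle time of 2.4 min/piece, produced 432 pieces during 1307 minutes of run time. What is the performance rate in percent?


Formula: Performance = (Ideal CT * Total Count) / Run Time * 100
Ideal output time = 2.4 * 432 = 1036.8 min
Performance = 1036.8 / 1307 * 100 = 79.3%

79.3%


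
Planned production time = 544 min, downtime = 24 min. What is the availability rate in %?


Formula: Availability = (Planned Time - Downtime) / Planned Time * 100
Uptime = 544 - 24 = 520 min
Availability = 520 / 544 * 100 = 95.6%

95.6%


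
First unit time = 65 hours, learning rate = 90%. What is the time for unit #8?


Formula: T_n = T_1 * (learning_rate)^(log2(n)) where learning_rate = rate/100
Doublings = log2(8) = 3
T_n = 65 * 0.9^3
T_n = 65 * 0.729 = 47.4 hours

47.4 hours


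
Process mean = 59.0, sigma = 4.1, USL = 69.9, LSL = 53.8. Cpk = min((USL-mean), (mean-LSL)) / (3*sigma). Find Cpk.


Cpu = (69.9 - 59.0) / (3 * 4.1) = 0.89
Cpl = (59.0 - 53.8) / (3 * 4.1) = 0.42
Cpk = min(0.89, 0.42) = 0.42

0.42


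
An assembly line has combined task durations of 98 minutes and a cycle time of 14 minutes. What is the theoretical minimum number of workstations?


Formula: N_min = ceil(Sum of Task Times / Cycle Time)
N_min = ceil(98 min / 14 min) = ceil(7.0)
N_min = 7 stations

7


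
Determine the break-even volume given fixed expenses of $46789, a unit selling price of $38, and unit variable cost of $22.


Formula: BEQ = Fixed Costs / (Price - Variable Cost)
Contribution margin = $38 - $22 = $16/unit
BEQ = ceil($46789 / $16/unit) = ceil(2924.31) = 2925 units

2925 units


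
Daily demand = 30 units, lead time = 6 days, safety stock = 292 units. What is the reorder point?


Formula: ROP = (Daily Demand * Lead Time) + Safety Stock
Demand during lead time = 30 * 6 = 180 units
ROP = 180 + 292 = 472 units

472 units


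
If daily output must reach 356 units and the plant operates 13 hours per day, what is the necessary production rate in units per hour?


Formula: Production Rate = Daily Demand / Available Hours
Rate = 356 units/day / 13 hours/day
Rate = 27.4 units/hour

27.4 units/hour


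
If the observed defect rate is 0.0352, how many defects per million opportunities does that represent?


DPMO = defect_rate * 1000000 = 0.0352 * 1000000

35200


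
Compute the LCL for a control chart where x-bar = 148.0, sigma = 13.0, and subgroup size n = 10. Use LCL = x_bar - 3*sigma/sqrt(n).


LCL = 148.0 - 3 * 13.0 / sqrt(10)

135.67


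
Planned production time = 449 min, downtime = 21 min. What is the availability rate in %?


Formula: Availability = (Planned Time - Downtime) / Planned Time * 100
Uptime = 449 - 21 = 428 min
Availability = 428 / 449 * 100 = 95.3%

95.3%


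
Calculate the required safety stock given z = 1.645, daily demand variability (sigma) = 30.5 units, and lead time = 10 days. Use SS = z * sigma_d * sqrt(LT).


Formula: SS = z * sigma_d * sqrt(LT)
sqrt(LT) = sqrt(10) = 3.1623
SS = 1.645 * 30.5 * 3.1623
SS = 158.7 units

158.7 units


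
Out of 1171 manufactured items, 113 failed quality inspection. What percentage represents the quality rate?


Formula: Quality Rate = Good Pieces / Total Pieces * 100
Good pieces = 1171 - 113 = 1058
QR = 1058 / 1171 * 100 = 90.4%

90.4%


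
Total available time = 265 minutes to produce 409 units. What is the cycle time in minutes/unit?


Formula: CT = Available Time / Number of Units
CT = 265 min / 409 units
CT = 0.65 min/unit

0.65 min/unit


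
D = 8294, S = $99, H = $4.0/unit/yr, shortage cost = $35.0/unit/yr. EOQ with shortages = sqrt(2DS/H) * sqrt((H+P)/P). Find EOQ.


Formula: EOQ* = sqrt(2DS/H) * sqrt((H+P)/P)
Base EOQ = sqrt(2*8294*99/4.0) = 640.74 units
Correction = sqrt((4.0+35.0)/35.0) = 1.0556
EOQ* = 640.74 * 1.0556 = 676.4 units

676.4 units


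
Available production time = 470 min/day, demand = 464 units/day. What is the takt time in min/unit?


Formula: Takt Time = Available Production Time / Customer Demand
Takt = 470 min/day / 464 units/day
Takt = 1.01 min/unit

1.01 min/unit


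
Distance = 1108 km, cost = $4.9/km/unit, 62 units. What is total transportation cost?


TC = dist * cost * units = 1108 * 4.9 * 62 = $336610.40

$336610.40


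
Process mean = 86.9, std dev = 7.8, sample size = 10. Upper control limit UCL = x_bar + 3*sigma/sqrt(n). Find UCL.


UCL = 86.9 + 3 * 7.8 / sqrt(10)

94.3


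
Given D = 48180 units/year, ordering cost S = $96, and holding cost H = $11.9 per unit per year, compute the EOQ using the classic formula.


Formula: EOQ = sqrt(2 * D * S / H)
Numerator: 2 * 48180 * 96 = 9250560
2DS/H = 9250560 / 11.9 = 777358.0
EOQ = sqrt(777358.0) = 881.7 units

881.7 units


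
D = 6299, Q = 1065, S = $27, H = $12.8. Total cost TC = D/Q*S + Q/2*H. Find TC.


TC = 6299/1065 * 27 + 1065/2 * 12.8

$6975.69


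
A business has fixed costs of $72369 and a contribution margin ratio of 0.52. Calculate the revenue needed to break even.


Formula: BER = Fixed Costs / Contribution Margin Ratio
BER = $72369 / 0.52
BER = $139171.15 (to the nearest cent)

$139171.15


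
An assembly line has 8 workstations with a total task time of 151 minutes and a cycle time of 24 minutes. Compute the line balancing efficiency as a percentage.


Formula: Efficiency = Sum of Task Times / (N_stations * CT) * 100
Total station capacity = 8 stations * 24 min = 192 min
Efficiency = 151 / 192 * 100 = 78.6%

78.6%


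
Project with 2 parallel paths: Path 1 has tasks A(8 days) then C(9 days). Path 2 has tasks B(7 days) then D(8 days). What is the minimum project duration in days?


Path 1 = 8 + 9 = 17 days
Path 2 = 7 + 8 = 15 days
Duration = max(17, 15) = 17 days

17 days


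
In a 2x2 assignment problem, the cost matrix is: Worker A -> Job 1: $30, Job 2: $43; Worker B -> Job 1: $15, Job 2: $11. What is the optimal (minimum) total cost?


Option 1: A->1 + B->2 = $30 + $11 = $41
Option 2: A->2 + B->1 = $43 + $15 = $58
Min cost = min($41, $58) = $41

$41


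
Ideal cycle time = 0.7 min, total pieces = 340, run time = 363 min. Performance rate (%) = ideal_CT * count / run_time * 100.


Formula: Performance = (Ideal CT * Total Count) / Run Time * 100
Ideal output time = 0.7 * 340 = 238.0 min
Performance = 238.0 / 363 * 100 = 65.6%

65.6%


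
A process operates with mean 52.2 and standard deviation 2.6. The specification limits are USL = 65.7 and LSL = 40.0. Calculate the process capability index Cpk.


Cpu = (65.7 - 52.2) / (3 * 2.6) = 1.73
Cpl = (52.2 - 40.0) / (3 * 2.6) = 1.56
Cpk = min(1.73, 1.56) = 1.56

1.56


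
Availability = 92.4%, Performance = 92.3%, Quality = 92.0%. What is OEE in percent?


Formula: OEE = Availability * Performance * Quality / 10000
A * P = 92.4% * 92.3% / 100 = 85.29%
OEE = 85.29% * 92.0% / 100 = 78.5%

78.5%


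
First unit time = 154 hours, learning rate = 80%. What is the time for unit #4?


Formula: T_n = T_1 * (learning_rate)^(log2(n)) where learning_rate = rate/100
Doublings = log2(4) = 2
T_n = 154 * 0.8^2
T_n = 154 * 0.64 = 98.6 hours

98.6 hours


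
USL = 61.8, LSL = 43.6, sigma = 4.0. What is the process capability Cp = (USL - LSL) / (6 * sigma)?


Cp = (61.8 - 43.6) / (6 * 4.0)

0.76


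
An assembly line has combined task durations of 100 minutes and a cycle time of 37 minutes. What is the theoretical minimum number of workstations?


Formula: N_min = ceil(Sum of Task Times / Cycle Time)
N_min = ceil(100 min / 37 min) = ceil(2.7027)
N_min = 3 stations

3


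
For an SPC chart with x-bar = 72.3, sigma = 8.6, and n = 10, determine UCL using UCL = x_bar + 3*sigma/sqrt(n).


UCL = 72.3 + 3 * 8.6 / sqrt(10)

80.46


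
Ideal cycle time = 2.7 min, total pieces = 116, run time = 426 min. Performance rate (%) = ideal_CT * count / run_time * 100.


Formula: Performance = (Ideal CT * Total Count) / Run Time * 100
Ideal output time = 2.7 * 116 = 313.2 min
Performance = 313.2 / 426 * 100 = 73.5%

73.5%


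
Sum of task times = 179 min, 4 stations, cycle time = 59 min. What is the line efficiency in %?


Formula: Efficiency = Sum of Task Times / (N_stations * CT) * 100
Total station capacity = 4 stations * 59 min = 236 min
Efficiency = 179 / 236 * 100 = 75.8%

75.8%


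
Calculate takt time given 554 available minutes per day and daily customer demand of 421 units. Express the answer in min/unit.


Formula: Takt Time = Available Production Time / Customer Demand
Takt = 554 min/day / 421 units/day
Takt = 1.32 min/unit

1.32 min/unit


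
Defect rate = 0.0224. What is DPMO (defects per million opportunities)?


DPMO = defect_rate * 1000000 = 0.0224 * 1000000

22400


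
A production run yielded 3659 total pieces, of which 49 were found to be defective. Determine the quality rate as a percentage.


Formula: Quality Rate = Good Pieces / Total Pieces * 100
Good pieces = 3659 - 49 = 3610
QR = 3610 / 3659 * 100 = 98.7%

98.7%


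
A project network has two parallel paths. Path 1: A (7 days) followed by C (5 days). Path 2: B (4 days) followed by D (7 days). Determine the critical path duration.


Path 1 = 7 + 5 = 12 days
Path 2 = 4 + 7 = 11 days
Duration = max(12, 11) = 12 days

12 days


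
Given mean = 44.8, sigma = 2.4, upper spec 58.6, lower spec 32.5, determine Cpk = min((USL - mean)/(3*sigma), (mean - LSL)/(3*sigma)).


Cpu = (58.6 - 44.8) / (3 * 2.4) = 1.92
Cpl = (44.8 - 32.5) / (3 * 2.4) = 1.71
Cpk = min(1.92, 1.71) = 1.71

1.71
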